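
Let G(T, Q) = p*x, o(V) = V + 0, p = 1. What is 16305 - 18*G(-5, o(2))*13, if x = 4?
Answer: 15369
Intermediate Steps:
o(V) = V
G(T, Q) = 4 (G(T, Q) = 1*4 = 4)
16305 - 18*G(-5, o(2))*13 = 16305 - 18*4*13 = 16305 - 72*13 = 16305 - 1*936 = 16305 - 936 = 15369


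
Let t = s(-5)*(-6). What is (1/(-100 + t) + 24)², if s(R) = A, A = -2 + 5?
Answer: 8014561/13924 ≈ 575.59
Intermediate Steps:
A = 3
s(R) = 3
t = -18 (t = 3*(-6) = -18)
(1/(-100 + t) + 24)² = (1/(-100 - 18) + 24)² = (1/(-118) + 24)² = (-1/118 + 24)² = (2831/118)² = 8014561/13924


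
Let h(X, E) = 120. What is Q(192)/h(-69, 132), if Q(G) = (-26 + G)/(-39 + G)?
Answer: 83/9180 ≈ 0.0090414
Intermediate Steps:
Q(G) = (-26 + G)/(-39 + G)
Q(192)/h(-69, 132) = ((-26 + 192)/(-39 + 192))/120 = (166/153)*(1/120) = 83/9180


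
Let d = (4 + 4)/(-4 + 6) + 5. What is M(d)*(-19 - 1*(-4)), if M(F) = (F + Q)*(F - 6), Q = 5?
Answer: -630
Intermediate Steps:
d = 9 (d = 8/2 + 5 = 8*(½) + 5 = 4 + 5 = 9)
M(F) = (-6 + F)*(5 + F) (M(F) = (F + 5)*(F - 6) = (5 + F)*(-6 + F) = (-6 + F)*(5 + F))
M(d)*(-19 - 1*(-4)) = (-30 + 9² - 1*9)*(-19 - 1*(-4)) = (-30 + 81 - 9)*(-19 + 4) = 42*(-15) = -630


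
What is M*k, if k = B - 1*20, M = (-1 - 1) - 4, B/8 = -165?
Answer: 8040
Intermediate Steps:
B = -1320 (B = 8*(-165) = -1320)
M = -6 (M = -2 - 4 = -6)
k = -1340 (k = -1320 - 1*20 = -1320 - 20 = -1340)
M*k = -6*(-1340) = 8040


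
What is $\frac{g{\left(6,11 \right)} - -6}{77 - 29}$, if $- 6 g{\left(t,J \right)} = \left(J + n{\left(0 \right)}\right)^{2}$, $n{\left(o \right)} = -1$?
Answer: $- \frac{2}{9} \approx -0.22222$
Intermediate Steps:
$g{\left(t,J \right)} = - \frac{\left(-1 + J\right)^{2}}{6}$ ($g{\left(t,J \right)} = - \frac{\left(J - 1\right)^{2}}{6} = - \frac{\left(-1 + J\right)^{2}}{6}$)
$\frac{g{\left(6,11 \right)} - -6}{77 - 29} = \frac{- \frac{\left(-1 + 11\right)^{2}}{6} - -6}{77 - 29} = \frac{- \frac{10^{2}}{6} + \left(-71 + 77\right)}{48} = \left(\left(- \frac{1}{6}\right) 100 + 6\right) \frac{1}{48} = \left(- \frac{50}{3} + 6\right) \frac{1}{48} = \left(- \frac{32}{3}\right) \frac{1}{48} = - \frac{2}{9}$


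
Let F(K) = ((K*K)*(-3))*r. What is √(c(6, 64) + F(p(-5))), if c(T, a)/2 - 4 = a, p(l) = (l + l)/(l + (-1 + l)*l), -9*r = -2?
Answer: 28*√39/15 ≈ 11.657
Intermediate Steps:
r = 2/9 (r = -⅑*(-2) = 2/9 ≈ 0.22222)
p(l) = 2*l/(l + l*(-1 + l)) (p(l) = (2*l)/(l + l*(-1 + l)) = 2*l/(l + l*(-1 + l)))
c(T, a) = 8 + 2*a
F(K) = -2*K²/3 (F(K) = ((K*K)*(-3))*(2/9) = (K²*(-3))*(2/9) = -3*K²*(2/9) = -2*K²/3)
√(c(6, 64) + F(p(-5))) = √((8 + 2*64) - 2*(2/(-5))²/3) = √((8 + 128) - 2*(2*(-⅕))²/3) = √(136 - 2*(-⅖)²/3) = √(136 - ⅔*4/25) = √(136 - 8/75) = √(10192/75) = 28*√39/15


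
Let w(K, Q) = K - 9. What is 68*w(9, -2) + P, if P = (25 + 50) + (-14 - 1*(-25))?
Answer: 86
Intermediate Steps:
w(K, Q) = -9 + K
P = 86 (P = 75 + (-14 + 25) = 75 + 11 = 86)
68*w(9, -2) + P = 68*(-9 + 9) + 86 = 68*0 + 86 = 0 + 86 = 86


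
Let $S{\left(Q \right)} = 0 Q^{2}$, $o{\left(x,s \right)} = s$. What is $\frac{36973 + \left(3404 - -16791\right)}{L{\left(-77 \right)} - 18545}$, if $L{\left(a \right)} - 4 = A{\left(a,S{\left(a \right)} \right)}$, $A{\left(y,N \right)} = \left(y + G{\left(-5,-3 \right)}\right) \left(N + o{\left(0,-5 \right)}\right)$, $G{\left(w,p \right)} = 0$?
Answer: $- \frac{4764}{1513} \approx -3.1487$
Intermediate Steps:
$S{\left(Q \right)} = 0$
$A{\left(y,N \right)} = y \left(-5 + N\right)$ ($A{\left(y,N \right)} = \left(y + 0\right) \left(N - 5\right) = y \left(-5 + N\right)$)
$L{\left(a \right)} = 4 - 5 a$ ($L{\left(a \right)} = 4 + a \left(-5 + 0\right) = 4 + a \left(-5\right) = 4 - 5 a$)
$\frac{36973 + \left(3404 - -16791\right)}{L{\left(-77 \right)} - 18545} = \frac{36973 + \left(3404 - -16791\right)}{\left(4 - -385\right) - 18545} = \frac{36973 + \left(3404 + 16791\right)}{\left(4 + 385\right) - 18545} = \frac{36973 + 20195}{389 - 18545} = \frac{57168}{-18156} = 57168 \left(- \frac{1}{18156}\right) = - \frac{4764}{1513}$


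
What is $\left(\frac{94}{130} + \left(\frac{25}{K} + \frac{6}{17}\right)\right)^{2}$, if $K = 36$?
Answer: $\frac{4960244041}{1582448400} \approx 3.1345$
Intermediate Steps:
$\left(\frac{94}{130} + \left(\frac{25}{K} + \frac{6}{17}\right)\right)^{2} = \left(\frac{94}{130} + \left(\frac{25}{36} + \frac{6}{17}\right)\right)^{2} = \left(94 \cdot \frac{1}{130} + \left(25 \cdot \frac{1}{36} + 6 \cdot \frac{1}{17}\right)\right)^{2} = \left(\frac{47}{65} + \left(\frac{25}{36} + \frac{6}{17}\right)\right)^{2} = \left(\frac{47}{65} + \frac{641}{612}\right)^{2} = \left(\frac{70429}{39780}\right)^{2} = \frac{4960244041}{1582448400}$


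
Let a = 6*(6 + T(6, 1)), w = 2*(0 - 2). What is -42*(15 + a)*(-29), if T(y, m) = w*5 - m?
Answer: -91350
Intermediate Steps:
w = -4 (w = 2*(-2) = -4)
T(y, m) = -20 - m (T(y, m) = -4*5 - m = -20 - m)
a = -90 (a = 6*(6 + (-20 - 1*1)) = 6*(6 + (-20 - 1)) = 6*(6 - 21) = 6*(-15) = -90)
-42*(15 + a)*(-29) = -42*(15 - 90)*(-29) = -(-3150)*(-29) = -42*2175 = -91350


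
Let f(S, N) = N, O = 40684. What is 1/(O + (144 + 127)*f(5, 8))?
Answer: 1/42852 ≈ 2.3336e-5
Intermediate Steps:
1/(O + (144 + 127)*f(5, 8)) = 1/(40684 + (144 + 127)*8) = 1/(40684 + 271*8) = 1/(40684 + 2168) = 1/42852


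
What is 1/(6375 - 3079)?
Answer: 1/3296 ≈ 0.00030340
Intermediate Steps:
1/(6375 - 3079) = 1/3296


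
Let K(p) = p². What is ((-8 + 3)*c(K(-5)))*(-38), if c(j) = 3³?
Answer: 5130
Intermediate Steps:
c(j) = 27
((-8 + 3)*c(K(-5)))*(-38) = ((-8 + 3)*27)*(-38) = -5*27*(-38) = -135*(-38) = 5130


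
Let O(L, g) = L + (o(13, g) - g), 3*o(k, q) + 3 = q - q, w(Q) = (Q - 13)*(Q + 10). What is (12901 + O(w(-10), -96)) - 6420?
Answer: 6576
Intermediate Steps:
w(Q) = (-13 + Q)*(10 + Q)
o(k, q) = -1 (o(k, q) = -1 + (q - q)/3 = -1 + (1/3)*0 = -1 + 0 = -1)
O(L, g) = -1 + L - g (O(L, g) = L + (-1 - g) = -1 + L - g)
(12901 + O(w(-10), -96)) - 6420 = (12901 + (-1 + (-130 + (-10)**2 - 3*(-10)) - 1*(-96))) - 6420 = (12901 + (-1 + (-130 + 100 + 30) + 96)) - 6420 = (12901 + (-1 + 0 + 96)) - 6420 = (12901 + 95) - 6420 = 12996 - 6420 = 6576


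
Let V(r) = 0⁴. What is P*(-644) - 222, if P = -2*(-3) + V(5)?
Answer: -4086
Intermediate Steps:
V(r) = 0
P = 6 (P = -2*(-3) + 0 = 6 + 0 = 6)
P*(-644) - 222 = 6*(-644) - 222 = -3864 - 222 = -4086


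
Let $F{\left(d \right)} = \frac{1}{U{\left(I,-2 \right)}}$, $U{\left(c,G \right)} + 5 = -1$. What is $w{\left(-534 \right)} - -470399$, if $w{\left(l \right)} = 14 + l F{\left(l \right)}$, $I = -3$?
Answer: $470502$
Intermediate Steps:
$U{\left(c,G \right)} = -6$ ($U{\left(c,G \right)} = -5 - 1 = -6$)
$F{\left(d \right)} = - \frac{1}{6}$ ($F{\left(d \right)} = \frac{1}{-6} = - \frac{1}{6}$)
$w{\left(l \right)} = 14 - \frac{l}{6}$ ($w{\left(l \right)} = 14 + l \left(- \frac{1}{6}\right) = 14 - \frac{l}{6}$)
$w{\left(-534 \right)} - -470399 = \left(14 - -89\right) - -470399 = \left(14 + 89\right) + 470399 = 103 + 470399 = 470502$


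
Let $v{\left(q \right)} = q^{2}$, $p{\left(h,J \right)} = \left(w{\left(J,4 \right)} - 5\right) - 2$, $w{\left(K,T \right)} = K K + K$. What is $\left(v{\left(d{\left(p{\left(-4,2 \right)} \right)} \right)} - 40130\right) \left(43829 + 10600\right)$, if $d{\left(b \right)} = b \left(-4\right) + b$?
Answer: $-2183745909$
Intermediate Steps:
$w{\left(K,T \right)} = K + K^{2}$ ($w{\left(K,T \right)} = K^{2} + K = K + K^{2}$)
$p{\left(h,J \right)} = -7 + J \left(1 + J\right)$ ($p{\left(h,J \right)} = \left(J \left(1 + J\right) - 5\right) - 2 = \left(-5 + J \left(1 + J\right)\right) - 2 = -7 + J \left(1 + J\right)$)
$d{\left(b \right)} = - 3 b$ ($d{\left(b \right)} = - 4 b + b = - 3 b$)
$\left(v{\left(d{\left(p{\left(-4,2 \right)} \right)} \right)} - 40130\right) \left(43829 + 10600\right) = \left(\left(- 3 \left(-7 + 2 \left(1 + 2\right)\right)\right)^{2} - 40130\right) \left(43829 + 10600\right) = \left(\left(- 3 \left(-7 + 2 \cdot 3\right)\right)^{2} - 40130\right) 54429 = \left(\left(- 3 \left(-7 + 6\right)\right)^{2} - 40130\right) 54429 = \left(\left(\left(-3\right) \left(-1\right)\right)^{2} - 40130\right) 54429 = \left(3^{2} - 40130\right) 54429 = \left(9 - 40130\right) 54429 = \left(-40121\right) 54429 = -2183745909$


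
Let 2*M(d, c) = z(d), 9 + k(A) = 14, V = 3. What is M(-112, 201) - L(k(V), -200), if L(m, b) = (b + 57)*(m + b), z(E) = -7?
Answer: -55777/2 ≈ -27889.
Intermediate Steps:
k(A) = 5 (k(A) = -9 + 14 = 5)
M(d, c) = -7/2 (M(d, c) = (1/2)*(-7) = -7/2)
L(m, b) = (57 + b)*(b + m)
M(-112, 201) - L(k(V), -200) = -7/2 - ((-200)**2 + 57*(-200) + 57*5 - 200*5) = -7/2 - (40000 - 11400 + 285 - 1000) = -7/2 - 1*27885 = -7/2 - 27885 = -55777/2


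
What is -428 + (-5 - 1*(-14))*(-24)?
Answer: -644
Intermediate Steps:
-428 + (-5 - 1*(-14))*(-24) = -428 + (-5 + 14)*(-24) = -428 + 9*(-24) = -428 - 216 = -644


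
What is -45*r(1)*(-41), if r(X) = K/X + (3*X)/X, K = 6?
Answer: 16605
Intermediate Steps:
r(X) = 3 + 6/X (r(X) = 6/X + (3*X)/X = 6/X + 3 = 3 + 6/X)
-45*r(1)*(-41) = -45*(3 + 6/1)*(-41) = -45*(3 + 6*1)*(-41) = -45*(3 + 6)*(-41) = -405*(-41) = -45*(-369) = 16605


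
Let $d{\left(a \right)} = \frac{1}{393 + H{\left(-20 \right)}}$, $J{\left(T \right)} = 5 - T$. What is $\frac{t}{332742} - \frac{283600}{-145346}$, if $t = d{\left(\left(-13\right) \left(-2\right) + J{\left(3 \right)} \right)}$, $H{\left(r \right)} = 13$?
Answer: $\frac{19156223206273}{9817631902596} \approx 1.9512$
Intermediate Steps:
$d{\left(a \right)} = \frac{1}{406}$ ($d{\left(a \right)} = \frac{1}{393 + 13} = \frac{1}{406}$)
$t = \frac{1}{406} \approx 0.0024631$
$\frac{t}{332742} - \frac{283600}{-145346} = \frac{1}{406 \cdot 332742} - \frac{283600}{-145346} = \frac{1}{406} \cdot \frac{1}{332742} - - \frac{141800}{72673} = \frac{1}{135093252} + \frac{141800}{72673} = \frac{19156223206273}{9817631902596}$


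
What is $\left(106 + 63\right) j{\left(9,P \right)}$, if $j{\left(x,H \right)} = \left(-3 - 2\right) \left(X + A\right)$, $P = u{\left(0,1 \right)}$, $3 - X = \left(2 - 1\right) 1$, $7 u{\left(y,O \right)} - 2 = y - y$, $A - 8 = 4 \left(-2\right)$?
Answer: $-1690$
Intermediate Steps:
$A = 0$ ($A = 8 + 4 \left(-2\right) = 8 - 8 = 0$)
$u{\left(y,O \right)} = \frac{2}{7}$ ($u{\left(y,O \right)} = \frac{2}{7} + \frac{y - y}{7} = \frac{2}{7} + \frac{1}{7} \cdot 0 = \frac{2}{7} + 0 = \frac{2}{7}$)
$X = 2$ ($X = 3 - \left(2 - 1\right) 1 = 3 - 1 \cdot 1 = 3 - 1 = 2$)
$P = \frac{2}{7} \approx 0.28571$
$j{\left(x,H \right)} = -10$ ($j{\left(x,H \right)} = \left(-3 - 2\right) \left(2 + 0\right) = \left(-3 - 2\right) 2 = \left(-5\right) 2 = -10$)
$\left(106 + 63\right) j{\left(9,P \right)} = \left(106 + 63\right) \left(-10\right) = 169 \left(-10\right) = -1690$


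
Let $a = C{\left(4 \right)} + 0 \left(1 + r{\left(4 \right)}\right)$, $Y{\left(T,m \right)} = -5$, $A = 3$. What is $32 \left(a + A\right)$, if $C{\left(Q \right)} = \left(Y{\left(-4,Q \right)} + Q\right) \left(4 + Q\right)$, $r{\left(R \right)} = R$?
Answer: $-160$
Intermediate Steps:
$C{\left(Q \right)} = \left(-5 + Q\right) \left(4 + Q\right)$
$a = -8$ ($a = \left(-20 + 4^{2} - 4\right) + 0 \left(1 + 4\right) = \left(-20 + 16 - 4\right) + 0 \cdot 5 = -8 + 0 = -8$)
$32 \left(a + A\right) = 32 \left(-8 + 3\right) = 32 \left(-5\right) = -160$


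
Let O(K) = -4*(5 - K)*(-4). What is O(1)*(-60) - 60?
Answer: -3900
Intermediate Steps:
O(K) = 80 - 16*K (O(K) = (-20 + 4*K)*(-4) = 80 - 16*K)
O(1)*(-60) - 60 = (80 - 16*1)*(-60) - 60 = (80 - 16)*(-60) - 60 = 64*(-60) - 60 = -3840 - 60 = -3900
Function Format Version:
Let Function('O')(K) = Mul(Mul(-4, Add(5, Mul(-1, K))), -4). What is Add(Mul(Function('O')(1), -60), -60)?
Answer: -3900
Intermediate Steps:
Function('O')(K) = Add(80, Mul(-16, K)) (Function('O')(K) = Mul(Add(-20, Mul(4, K)), -4) = Add(80, Mul(-16, K)))
Add(Mul(Function('O')(1), -60), -60) = Add(Mul(Add(80, Mul(-16, 1)), -60), -60) = Add(Mul(Add(80, -16), -60), -60) = Add(Mul(64, -60), -60) = Add(-3840, -60) = -3900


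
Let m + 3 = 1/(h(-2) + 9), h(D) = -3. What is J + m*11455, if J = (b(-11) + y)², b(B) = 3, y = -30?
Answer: -190361/6 ≈ -31727.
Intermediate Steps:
J = 729 (J = (3 - 30)² = (-27)² = 729)
m = -17/6 (m = -3 + 1/(-3 + 9) = -3 + 1/6 = -3 + ⅙ = -17/6 ≈ -2.8333)
J + m*11455 = 729 - 17/6*11455 = 729 - 194735/6 = -190361/6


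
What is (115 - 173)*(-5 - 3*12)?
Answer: 2378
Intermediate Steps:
(115 - 173)*(-5 - 3*12) = -58*(-5 - 36) = -58*(-41) = 2378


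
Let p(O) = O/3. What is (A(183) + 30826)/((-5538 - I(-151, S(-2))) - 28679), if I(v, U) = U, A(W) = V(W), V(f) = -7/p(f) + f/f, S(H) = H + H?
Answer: -1880440/2086993 ≈ -0.90103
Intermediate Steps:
p(O) = O/3 (p(O) = O*(⅓) = O/3)
S(H) = 2*H
V(f) = 1 - 21/f (V(f) = -7*3/f + f/f = -21/f + 1 = 1 - 21/f)
A(W) = (-21 + W)/W
(A(183) + 30826)/((-5538 - I(-151, S(-2))) - 28679) = ((-21 + 183)/183 + 30826)/((-5538 - 2*(-2)) - 28679) = ((1/183)*162 + 30826)/((-5538 - 1*(-4)) - 28679) = (54/61 + 30826)/((-5538 + 4) - 28679) = 1880440/(61*(-5534 - 28679)) = (1880440/61)/(-34213) = (1880440/61)*(-1/34213) = -1880440/2086993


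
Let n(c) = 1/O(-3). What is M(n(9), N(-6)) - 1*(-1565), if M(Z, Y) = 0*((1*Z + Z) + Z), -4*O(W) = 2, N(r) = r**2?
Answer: 1565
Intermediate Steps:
O(W) = -1/2 (O(W) = -1/4*2 = -1/2)
n(c) = -2 (n(c) = 1/(-1/2) = -2)
M(Z, Y) = 0 (M(Z, Y) = 0*((Z + Z) + Z) = 0*(2*Z + Z) = 0*(3*Z) = 0)
M(n(9), N(-6)) - 1*(-1565) = 0 - 1*(-1565) = 0 + 1565 = 1565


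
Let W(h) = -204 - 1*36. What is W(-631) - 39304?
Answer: -39544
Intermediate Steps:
W(h) = -240 (W(h) = -204 - 36 = -240)
W(-631) - 39304 = -240 - 39304 = -39544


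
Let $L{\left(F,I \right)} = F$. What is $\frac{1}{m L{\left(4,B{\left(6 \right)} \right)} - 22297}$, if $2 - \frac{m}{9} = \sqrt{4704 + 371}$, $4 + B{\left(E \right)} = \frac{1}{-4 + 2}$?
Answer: $- \frac{127}{2784991} + \frac{36 \sqrt{203}}{97474685} \approx -4.0339 \cdot 10^{-5}$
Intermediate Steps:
$B{\left(E \right)} = - \frac{9}{2}$ ($B{\left(E \right)} = -4 + \frac{1}{-4 + 2} = -4 + \frac{1}{-2} = -4 - \frac{1}{2} = - \frac{9}{2}$)
$m = 18 - 45 \sqrt{203}$ ($m = 18 - 9 \sqrt{4704 + 371} = 18 - 9 \sqrt{5075} = 18 - 9 \cdot 5 \sqrt{203} = 18 - 45 \sqrt{203} \approx -623.15$)
$\frac{1}{m L{\left(4,B{\left(6 \right)} \right)} - 22297} = \frac{1}{\left(18 - 45 \sqrt{203}\right) 4 - 22297} = \frac{1}{\left(72 - 180 \sqrt{203}\right) - 22297} = \frac{1}{-22225 - 180 \sqrt{203}}$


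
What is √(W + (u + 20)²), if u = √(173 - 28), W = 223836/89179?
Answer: √(4354288722989 + 318115761640*√145)/89179 ≈ 32.081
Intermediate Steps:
W = 223836/89179 (W = 223836*(1/89179) = 223836/89179 ≈ 2.5100)
u = √145 ≈ 12.042
√(W + (u + 20)²) = √(223836/89179 + (√145 + 20)²) = √(223836/89179 + (20 + √145)²)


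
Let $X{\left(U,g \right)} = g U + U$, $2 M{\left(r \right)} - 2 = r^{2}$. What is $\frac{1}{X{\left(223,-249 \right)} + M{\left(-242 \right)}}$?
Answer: $- \frac{1}{26021} \approx -3.8431 \cdot 10^{-5}$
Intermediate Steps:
$M{\left(r \right)} = 1 + \frac{r^{2}}{2}$
$X{\left(U,g \right)} = U + U g$ ($X{\left(U,g \right)} = U g + U = U + U g$)
$\frac{1}{X{\left(223,-249 \right)} + M{\left(-242 \right)}} = \frac{1}{223 \left(1 - 249\right) + \left(1 + \frac{\left(-242\right)^{2}}{2}\right)} = \frac{1}{223 \left(-248\right) + \left(1 + \frac{1}{2} \cdot 58564\right)} = \frac{1}{-55304 + \left(1 + 29282\right)} = \frac{1}{-55304 + 29283} = \frac{1}{-26021} = - \frac{1}{26021}$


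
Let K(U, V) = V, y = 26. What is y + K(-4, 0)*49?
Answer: 26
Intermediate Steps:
y + K(-4, 0)*49 = 26 + 0*49 = 26 + 0 = 26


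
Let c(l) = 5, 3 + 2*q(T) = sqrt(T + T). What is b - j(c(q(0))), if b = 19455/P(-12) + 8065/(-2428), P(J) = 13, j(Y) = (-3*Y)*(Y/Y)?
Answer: 47605355/31564 ≈ 1508.2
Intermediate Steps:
q(T) = -3/2 + sqrt(2)*sqrt(T)/2 (q(T) = -3/2 + sqrt(T + T)/2 = -3/2 + sqrt(2*T)/2 = -3/2 + (sqrt(2)*sqrt(T))/2 = -3/2 + sqrt(2)*sqrt(T)/2)
j(Y) = -3*Y (j(Y) = -3*Y*1 = -3*Y)
b = 47131895/31564 (b = 19455/13 + 8065/(-2428) = 19455*(1/13) + 8065*(-1/2428) = 19455/13 - 8065/2428 = 47131895/31564 ≈ 1493.2)
b - j(c(q(0))) = 47131895/31564 - (-3)*5 = 47131895/31564 - 1*(-15) = 47131895/31564 + 15 = 47605355/31564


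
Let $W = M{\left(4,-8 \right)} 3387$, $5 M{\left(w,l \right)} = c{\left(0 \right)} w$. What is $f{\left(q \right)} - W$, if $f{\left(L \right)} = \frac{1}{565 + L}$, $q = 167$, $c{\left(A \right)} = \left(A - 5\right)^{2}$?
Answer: $- \frac{49585679}{732} \approx -67740.0$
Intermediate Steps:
$c{\left(A \right)} = \left(-5 + A\right)^{2}$
$M{\left(w,l \right)} = 5 w$ ($M{\left(w,l \right)} = \frac{\left(-5 + 0\right)^{2} w}{5} = \frac{\left(-5\right)^{2} w}{5} = \frac{25 w}{5} = 5 w$)
$W = 67740$ ($W = 5 \cdot 4 \cdot 3387 = 20 \cdot 3387 = 67740$)
$f{\left(q \right)} - W = \frac{1}{565 + 167} - 67740 = \frac{1}{732} - 67740 = - \frac{49585679}{732}$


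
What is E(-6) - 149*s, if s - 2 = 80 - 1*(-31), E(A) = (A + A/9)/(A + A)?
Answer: -151528/9 ≈ -16836.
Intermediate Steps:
E(A) = 5/9 (E(A) = (A + A*(⅑))/((2*A)) = (A + A/9)*(1/(2*A)) = (10*A/9)*(1/(2*A)) = 5/9)
s = 113 (s = 2 + (80 - 1*(-31)) = 2 + (80 + 31) = 2 + 111 = 113)
E(-6) - 149*s = 5/9 - 149*113 = 5/9 - 16837 = -151528/9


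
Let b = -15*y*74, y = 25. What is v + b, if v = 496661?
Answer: 468911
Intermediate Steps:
b = -27750 (b = -15*25*74 = -375*74 = -27750)
v + b = 496661 - 27750 = 468911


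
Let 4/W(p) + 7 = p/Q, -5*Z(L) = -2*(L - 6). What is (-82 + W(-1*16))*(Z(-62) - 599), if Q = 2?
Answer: 3863654/75 ≈ 51515.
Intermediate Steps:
Z(L) = -12/5 + 2*L/5 (Z(L) = -(-2)*(L - 6)/5 = -(-2)*(-6 + L)/5 = -(12 - 2*L)/5 = -12/5 + 2*L/5)
W(p) = 4/(-7 + p/2)
(-82 + W(-1*16))*(Z(-62) - 599) = (-82 + 8/(-14 - 1*16))*((-12/5 + (2/5)*(-62)) - 599) = (-82 + 8/(-14 - 16))*((-12/5 - 124/5) - 599) = (-82 + 8/(-30))*(-136/5 - 599) = (-82 + 8*(-1/30))*(-3131/5) = (-82 - 4/15)*(-3131/5) = -1234/15*(-3131/5) = 3863654/75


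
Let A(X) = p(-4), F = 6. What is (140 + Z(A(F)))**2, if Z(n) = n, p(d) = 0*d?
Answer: 19600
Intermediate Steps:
p(d) = 0
A(X) = 0
(140 + Z(A(F)))**2 = (140 + 0)**2 = 140**2 = 19600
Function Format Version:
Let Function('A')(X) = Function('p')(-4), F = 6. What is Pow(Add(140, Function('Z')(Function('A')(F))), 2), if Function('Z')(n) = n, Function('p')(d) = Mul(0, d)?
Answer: 19600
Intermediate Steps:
Function('p')(d) = 0
Function('A')(X) = 0
Pow(Add(140, Function('Z')(Function('A')(F))), 2) = Pow(Add(140, 0), 2) = Pow(140, 2) = 19600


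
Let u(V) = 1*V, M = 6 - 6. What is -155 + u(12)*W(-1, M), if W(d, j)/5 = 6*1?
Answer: 205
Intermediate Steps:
M = 0
W(d, j) = 30 (W(d, j) = 5*(6*1) = 5*6 = 30)
u(V) = V
-155 + u(12)*W(-1, M) = -155 + 12*30 = -155 + 360 = 205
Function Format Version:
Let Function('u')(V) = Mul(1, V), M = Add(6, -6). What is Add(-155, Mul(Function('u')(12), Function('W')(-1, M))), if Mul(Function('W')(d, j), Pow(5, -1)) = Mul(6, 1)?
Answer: 205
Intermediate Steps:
M = 0
Function('W')(d, j) = 30 (Function('W')(d, j) = Mul(5, Mul(6, 1)) = Mul(5, 6) = 30)
Function('u')(V) = V
Add(-155, Mul(Function('u')(12), Function('W')(-1, M))) = Add(-155, Mul(12, 30)) = Add(-155, 360) = 205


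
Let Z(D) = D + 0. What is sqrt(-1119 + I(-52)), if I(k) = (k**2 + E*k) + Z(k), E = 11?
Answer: 31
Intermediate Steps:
Z(D) = D
I(k) = k**2 + 12*k (I(k) = (k**2 + 11*k) + k = k**2 + 12*k)
sqrt(-1119 + I(-52)) = sqrt(-1119 - 52*(12 - 52)) = sqrt(-1119 - 52*(-40)) = sqrt(-1119 + 2080) = sqrt(961) = 31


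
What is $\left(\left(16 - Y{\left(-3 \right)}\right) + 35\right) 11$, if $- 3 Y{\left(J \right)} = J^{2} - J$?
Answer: $605$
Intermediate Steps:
$Y{\left(J \right)} = - \frac{J^{2}}{3} + \frac{J}{3}$ ($Y{\left(J \right)} = - \frac{J^{2} - J}{3} = - \frac{J^{2}}{3} + \frac{J}{3}$)
$\left(\left(16 - Y{\left(-3 \right)}\right) + 35\right) 11 = \left(\left(16 - \frac{1}{3} \left(-3\right) \left(1 - -3\right)\right) + 35\right) 11 = \left(\left(16 - \frac{1}{3} \left(-3\right) \left(1 + 3\right)\right) + 35\right) 11 = \left(\left(16 - \frac{1}{3} \left(-3\right) 4\right) + 35\right) 11 = \left(\left(16 - -4\right) + 35\right) 11 = \left(\left(16 + 4\right) + 35\right) 11 = \left(20 + 35\right) 11 = 55 \cdot 11 = 605$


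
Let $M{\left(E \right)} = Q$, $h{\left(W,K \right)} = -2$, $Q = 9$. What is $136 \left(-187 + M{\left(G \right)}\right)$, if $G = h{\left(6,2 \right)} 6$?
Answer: $-24208$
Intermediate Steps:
$G = -12$ ($G = \left(-2\right) 6 = -12$)
$M{\left(E \right)} = 9$
$136 \left(-187 + M{\left(G \right)}\right) = 136 \left(-187 + 9\right) = 136 \left(-178\right) = -24208$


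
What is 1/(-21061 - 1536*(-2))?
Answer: -1/17989 ≈ -5.5590e-5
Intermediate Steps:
1/(-21061 - 1536*(-2)) = 1/(-21061 + 3072) = 1/(-17989) = -1/17989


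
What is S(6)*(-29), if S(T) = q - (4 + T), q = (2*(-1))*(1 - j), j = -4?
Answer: 580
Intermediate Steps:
q = -10 (q = (2*(-1))*(1 - 1*(-4)) = -2*(1 + 4) = -2*5 = -10)
S(T) = -14 - T (S(T) = -10 - (4 + T) = -10 + (-4 - T) = -14 - T)
S(6)*(-29) = (-14 - 1*6)*(-29) = (-14 - 6)*(-29) = -20*(-29) = 580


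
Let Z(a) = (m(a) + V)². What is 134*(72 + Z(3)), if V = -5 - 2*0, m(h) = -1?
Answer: 14472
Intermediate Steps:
V = -5 (V = -5 + 0 = -5)
Z(a) = 36 (Z(a) = (-1 - 5)² = (-6)² = 36)
134*(72 + Z(3)) = 134*(72 + 36) = 134*108 = 14472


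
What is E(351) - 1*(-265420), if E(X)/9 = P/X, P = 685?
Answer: 10352065/39 ≈ 2.6544e+5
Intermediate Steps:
E(X) = 6165/X (E(X) = 9*(685/X) = 6165/X)
E(351) - 1*(-265420) = 6165/351 - 1*(-265420) = 6165*(1/351) + 265420 = 685/39 + 265420 = 10352065/39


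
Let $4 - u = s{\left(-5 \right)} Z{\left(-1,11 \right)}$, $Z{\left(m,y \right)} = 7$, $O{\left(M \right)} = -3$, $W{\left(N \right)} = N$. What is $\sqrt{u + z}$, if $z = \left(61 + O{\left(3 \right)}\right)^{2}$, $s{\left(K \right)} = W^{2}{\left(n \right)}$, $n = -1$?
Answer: $\sqrt{3361} \approx 57.974$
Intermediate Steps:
$s{\left(K \right)} = 1$ ($s{\left(K \right)} = \left(-1\right)^{2} = 1$)
$z = 3364$ ($z = \left(61 - 3\right)^{2} = 58^{2} = 3364$)
$u = -3$ ($u = 4 - 1 \cdot 7 = 4 - 7 = -3$)
$\sqrt{u + z} = \sqrt{-3 + 3364} = \sqrt{3361}$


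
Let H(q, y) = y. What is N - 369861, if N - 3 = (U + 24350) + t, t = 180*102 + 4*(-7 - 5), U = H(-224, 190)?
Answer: -327006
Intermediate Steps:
U = 190
t = 18312 (t = 18360 + 4*(-12) = 18360 - 48 = 18312)
N = 42855 (N = 3 + ((190 + 24350) + 18312) = 3 + (24540 + 18312) = 3 + 42852 = 42855)
N - 369861 = 42855 - 369861 = -327006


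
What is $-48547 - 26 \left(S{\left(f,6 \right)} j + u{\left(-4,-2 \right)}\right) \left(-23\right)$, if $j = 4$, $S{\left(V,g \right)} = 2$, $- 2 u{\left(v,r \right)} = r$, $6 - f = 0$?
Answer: $-43165$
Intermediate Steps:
$f = 6$ ($f = 6 - 0 = 6 + 0 = 6$)
$u{\left(v,r \right)} = - \frac{r}{2}$
$-48547 - 26 \left(S{\left(f,6 \right)} j + u{\left(-4,-2 \right)}\right) \left(-23\right) = -48547 - 26 \left(2 \cdot 4 - -1\right) \left(-23\right) = -48547 - 26 \left(8 + 1\right) \left(-23\right) = -48547 - 26 \cdot 9 \left(-23\right) = -48547 - 234 \left(-23\right) = -48547 - -5382 = -48547 + 5382 = -43165$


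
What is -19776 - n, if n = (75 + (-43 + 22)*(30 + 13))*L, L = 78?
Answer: 44808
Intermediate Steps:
n = -64584 (n = (75 + (-43 + 22)*(30 + 13))*78 = (75 - 21*43)*78 = (75 - 903)*78 = -828*78 = -64584)
-19776 - n = -19776 - 1*(-64584) = -19776 + 64584 = 44808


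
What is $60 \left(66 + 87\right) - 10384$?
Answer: $-1204$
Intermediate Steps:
$60 \left(66 + 87\right) - 10384 = 60 \cdot 153 - 10384 = 9180 - 10384 = -1204$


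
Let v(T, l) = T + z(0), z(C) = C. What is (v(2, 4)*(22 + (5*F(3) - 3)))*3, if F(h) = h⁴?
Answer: 2544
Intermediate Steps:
v(T, l) = T (v(T, l) = T + 0 = T)
(v(2, 4)*(22 + (5*F(3) - 3)))*3 = (2*(22 + (5*3⁴ - 3)))*3 = (2*(22 + (5*81 - 3)))*3 = (2*(22 + (405 - 3)))*3 = (2*(22 + 402))*3 = (2*424)*3 = 848*3 = 2544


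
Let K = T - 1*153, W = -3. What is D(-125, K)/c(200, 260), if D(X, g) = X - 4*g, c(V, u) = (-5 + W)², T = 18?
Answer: 415/64 ≈ 6.4844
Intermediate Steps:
K = -135 (K = 18 - 1*153 = 18 - 153 = -135)
c(V, u) = 64 (c(V, u) = (-5 - 3)² = (-8)² = 64)
D(X, g) = X - 4*g
D(-125, K)/c(200, 260) = (-125 - 4*(-135))/64 = (-125 + 540)*(1/64) = 415*(1/64) = 415/64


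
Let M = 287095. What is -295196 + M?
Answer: -8101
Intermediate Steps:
-295196 + M = -295196 + 287095 = -8101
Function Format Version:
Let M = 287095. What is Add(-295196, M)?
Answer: -8101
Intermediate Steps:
Add(-295196, M) = Add(-295196, 287095) = -8101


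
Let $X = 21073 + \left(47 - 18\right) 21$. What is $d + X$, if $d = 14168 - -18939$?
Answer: $54789$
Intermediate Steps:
$d = 33107$ ($d = 14168 + 18939 = 33107$)
$X = 21682$ ($X = 21073 + 29 \cdot 21 = 21073 + 609 = 21682$)
$d + X = 33107 + 21682 = 54789$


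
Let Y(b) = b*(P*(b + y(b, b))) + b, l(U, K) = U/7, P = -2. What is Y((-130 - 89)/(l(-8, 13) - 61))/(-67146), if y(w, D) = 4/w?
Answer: 205449/470581550 ≈ 0.00043659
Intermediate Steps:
l(U, K) = U/7 (l(U, K) = U*(⅐) = U/7)
Y(b) = b + b*(-8/b - 2*b) (Y(b) = b*(-2*(b + 4/b)) + b = b*(-8/b - 2*b) + b = b + b*(-8/b - 2*b))
Y((-130 - 89)/(l(-8, 13) - 61))/(-67146) = (-8 + (-130 - 89)/((⅐)*(-8) - 61) - 2*(-130 - 89)²/((⅐)*(-8) - 61)²)/(-67146) = (-8 - 219/(-8/7 - 61) - 2*47961/(-8/7 - 61)²)*(-1/67146) = (-8 - 219/(-435/7) - 2*(-219/(-435/7))²)*(-1/67146) = (-8 - 219*(-7/435) - 2*(-219*(-7/435))²)*(-1/67146) = (-8 + 511/145 - 2*(511/145)²)*(-1/67146) = (-8 + 511/145 - 2*261121/21025)*(-1/67146) = (-8 + 511/145 - 522242/21025)*(-1/67146) = -616347/21025*(-1/67146) = 205449/470581550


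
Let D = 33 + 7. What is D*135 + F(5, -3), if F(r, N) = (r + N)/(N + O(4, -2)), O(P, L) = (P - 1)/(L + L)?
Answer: 80992/15 ≈ 5399.5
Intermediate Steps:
D = 40
O(P, L) = (-1 + P)/(2*L) (O(P, L) = (-1 + P)/((2*L)) = (-1 + P)*(1/(2*L)) = (-1 + P)/(2*L))
F(r, N) = (N + r)/(-¾ + N) (F(r, N) = (r + N)/(N + (½)*(-1 + 4)/(-2)) = (N + r)/(N + (½)*(-½)*3) = (N + r)/(N - ¾) = (N + r)/(-¾ + N))
D*135 + F(5, -3) = 40*135 + 4*(-3 + 5)/(-3 + 4*(-3)) = 5400 + 4*2/(-3 - 12) = 5400 + 4*2/(-15) = 5400 + 4*(-1/15)*2 = 5400 - 8/15 = 80992/15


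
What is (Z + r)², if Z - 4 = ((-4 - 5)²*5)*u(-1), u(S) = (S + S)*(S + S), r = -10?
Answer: 2604996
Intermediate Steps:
u(S) = 4*S² (u(S) = (2*S)*(2*S) = 4*S²)
Z = 1624 (Z = 4 + ((-4 - 5)²*5)*(4*(-1)²) = 4 + ((-9)²*5)*(4*1) = 4 + (81*5)*4 = 4 + 405*4 = 4 + 1620 = 1624)
(Z + r)² = (1624 - 10)² = 1614² = 2604996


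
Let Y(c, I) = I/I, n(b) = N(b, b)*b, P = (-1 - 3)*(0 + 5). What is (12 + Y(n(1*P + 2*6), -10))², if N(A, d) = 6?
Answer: 169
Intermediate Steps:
P = -20 (P = -4*5 = -20)
n(b) = 6*b
Y(c, I) = 1
(12 + Y(n(1*P + 2*6), -10))² = (12 + 1)² = 13² = 169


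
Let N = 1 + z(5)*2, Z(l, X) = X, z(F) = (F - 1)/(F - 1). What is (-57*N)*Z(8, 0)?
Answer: 0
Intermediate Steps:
z(F) = 1 (z(F) = (-1 + F)/(-1 + F) = 1)
N = 3 (N = 1 + 1*2 = 1 + 2 = 3)
(-57*N)*Z(8, 0) = -57*3*0 = -171*0 = 0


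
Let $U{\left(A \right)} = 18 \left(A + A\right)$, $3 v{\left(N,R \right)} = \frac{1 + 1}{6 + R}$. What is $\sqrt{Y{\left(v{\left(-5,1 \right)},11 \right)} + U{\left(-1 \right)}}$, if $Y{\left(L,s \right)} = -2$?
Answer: $i \sqrt{38} \approx 6.1644 i$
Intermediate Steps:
$v{\left(N,R \right)} = \frac{2}{3 \left(6 + R\right)}$ ($v{\left(N,R \right)} = \frac{\left(1 + 1\right) \frac{1}{6 + R}}{3} = \frac{2 \frac{1}{6 + R}}{3} = \frac{2}{3 \left(6 + R\right)}$)
$U{\left(A \right)} = 36 A$ ($U{\left(A \right)} = 18 \cdot 2 A = 36 A$)
$\sqrt{Y{\left(v{\left(-5,1 \right)},11 \right)} + U{\left(-1 \right)}} = \sqrt{-2 + 36 \left(-1\right)} = \sqrt{-2 - 36} = \sqrt{-38} = i \sqrt{38}$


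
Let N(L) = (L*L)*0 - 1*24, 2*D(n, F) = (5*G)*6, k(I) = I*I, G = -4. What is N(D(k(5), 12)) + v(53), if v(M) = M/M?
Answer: -23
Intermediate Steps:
k(I) = I²
v(M) = 1
D(n, F) = -60 (D(n, F) = ((5*(-4))*6)/2 = (-20*6)/2 = (½)*(-120) = -60)
N(L) = -24 (N(L) = L²*0 - 24 = 0 - 24 = -24)
N(D(k(5), 12)) + v(53) = -24 + 1 = -23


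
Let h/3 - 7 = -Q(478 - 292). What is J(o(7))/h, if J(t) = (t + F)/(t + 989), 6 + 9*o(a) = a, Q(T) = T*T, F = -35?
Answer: 157/461866917 ≈ 3.3992e-7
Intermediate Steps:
Q(T) = T**2
o(a) = -2/3 + a/9
J(t) = (-35 + t)/(989 + t) (J(t) = (t - 35)/(t + 989) = (-35 + t)/(989 + t))
h = -103767 (h = 21 + 3*(-(478 - 292)**2) = 21 + 3*(-1*186**2) = 21 + 3*(-1*34596) = 21 + 3*(-34596) = 21 - 103788 = -103767)
J(o(7))/h = ((-35 + (-2/3 + (1/9)*7))/(989 + (-2/3 + (1/9)*7)))/(-103767) = ((-35 + (-2/3 + 7/9))/(989 + (-2/3 + 7/9)))*(-1/103767) = ((-35 + 1/9)/(989 + 1/9))*(-1/103767) = (-314/9/(8902/9))*(-1/103767) = ((9/8902)*(-314/9))*(-1/103767) = -157/4451*(-1/103767) = 157/461866917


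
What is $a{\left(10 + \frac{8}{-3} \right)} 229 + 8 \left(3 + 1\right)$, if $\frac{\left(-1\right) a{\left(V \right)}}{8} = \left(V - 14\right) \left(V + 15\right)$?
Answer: $\frac{2455168}{9} \approx 2.728 \cdot 10^{5}$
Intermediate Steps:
$a{\left(V \right)} = - 8 \left(-14 + V\right) \left(15 + V\right)$ ($a{\left(V \right)} = - 8 \left(V - 14\right) \left(V + 15\right) = - 8 \left(-14 + V\right) \left(15 + V\right)$)
$a{\left(10 + \frac{8}{-3} \right)} 229 + 8 \left(3 + 1\right) = \left(1680 - 8 \left(10 + \frac{8}{-3}\right) - 8 \left(10 + \frac{8}{-3}\right)^{2}\right) 229 + 8 \left(3 + 1\right) = \left(1680 - 8 \left(10 + 8 \left(- \frac{1}{3}\right)\right) - 8 \left(10 + 8 \left(- \frac{1}{3}\right)\right)^{2}\right) 229 + 8 \cdot 4 = \left(1680 - 8 \left(10 - \frac{8}{3}\right) - 8 \left(10 - \frac{8}{3}\right)^{2}\right) 229 + 32 = \left(1680 - \frac{176}{3} - 8 \left(\frac{22}{3}\right)^{2}\right) 229 + 32 = \left(1680 - \frac{176}{3} - \frac{3872}{9}\right) 229 + 32 = \frac{10720}{9} \cdot 229 + 32 = \frac{2454880}{9} + 32 = \frac{2455168}{9}$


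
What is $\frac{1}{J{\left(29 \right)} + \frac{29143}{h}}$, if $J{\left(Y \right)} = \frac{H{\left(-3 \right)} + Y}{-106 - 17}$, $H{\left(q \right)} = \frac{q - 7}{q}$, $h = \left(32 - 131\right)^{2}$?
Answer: $\frac{401841}{1089230} \approx 0.36892$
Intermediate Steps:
$h = 9801$ ($h = \left(-99\right)^{2} = 9801$)
$H{\left(q \right)} = \frac{-7 + q}{q}$ ($H{\left(q \right)} = \frac{q - 7}{q} = \frac{-7 + q}{q}$)
$J{\left(Y \right)} = - \frac{10}{369} - \frac{Y}{123}$ ($J{\left(Y \right)} = \frac{\frac{-7 - 3}{-3} + Y}{-106 - 17} = \frac{\left(- \frac{1}{3}\right) \left(-10\right) + Y}{-123} = \left(\frac{10}{3} + Y\right) \left(- \frac{1}{123}\right) = - \frac{10}{369} - \frac{Y}{123}$)
$\frac{1}{J{\left(29 \right)} + \frac{29143}{h}} = \frac{1}{\left(- \frac{10}{369} - \frac{29}{123}\right) + \frac{29143}{9801}} = \frac{1}{\left(- \frac{10}{369} - \frac{29}{123}\right) + 29143 \cdot \frac{1}{9801}} = \frac{1}{- \frac{97}{369} + \frac{29143}{9801}} = \frac{1}{\frac{1089230}{401841}} = \frac{401841}{1089230}$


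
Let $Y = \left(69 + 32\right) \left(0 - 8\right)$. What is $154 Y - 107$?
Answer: $-124539$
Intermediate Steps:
$Y = -808$ ($Y = 101 \left(-8\right) = -808$)
$154 Y - 107 = 154 \left(-808\right) - 107 = -124432 - 107 = -124539$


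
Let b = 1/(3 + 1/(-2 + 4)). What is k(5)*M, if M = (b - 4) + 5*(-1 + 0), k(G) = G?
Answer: -305/7 ≈ -43.571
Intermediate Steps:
b = 2/7 (b = 1/(3 + 1/2) = 1/(7/2) = 2/7 ≈ 0.28571)
M = -61/7 (M = (2/7 - 4) + 5*(-1 + 0) = -26/7 + 5*(-1) = -26/7 - 5 = -61/7 ≈ -8.7143)
k(5)*M = 5*(-61/7) = -305/7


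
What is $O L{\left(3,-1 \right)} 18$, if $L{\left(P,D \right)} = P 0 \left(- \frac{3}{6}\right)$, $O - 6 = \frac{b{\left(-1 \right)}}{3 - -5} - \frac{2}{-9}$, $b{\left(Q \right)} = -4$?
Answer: $0$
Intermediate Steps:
$O = \frac{103}{18}$ ($O = 6 - \left(- \frac{2}{9} + \frac{4}{3 - -5}\right) = 6 - \left(- \frac{2}{9} + \frac{4}{3 + 5}\right) = 6 + \left(- \frac{4}{8} + \frac{2}{9}\right) = 6 + \left(\left(-4\right) \frac{1}{8} + \frac{2}{9}\right) = 6 + \left(- \frac{1}{2} + \frac{2}{9}\right) = 6 - \frac{5}{18} = \frac{103}{18} \approx 5.7222$)
$L{\left(P,D \right)} = 0$ ($L{\left(P,D \right)} = 0 \left(\left(-3\right) \frac{1}{6}\right) = 0 \left(- \frac{1}{2}\right) = 0$)
$O L{\left(3,-1 \right)} 18 = \frac{103}{18} \cdot 0 \cdot 18 = 0 \cdot 18 = 0$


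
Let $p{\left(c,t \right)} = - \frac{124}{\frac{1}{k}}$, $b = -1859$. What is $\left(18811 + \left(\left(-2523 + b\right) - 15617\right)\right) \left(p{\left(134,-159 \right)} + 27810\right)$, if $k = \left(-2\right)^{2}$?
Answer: $-32449032$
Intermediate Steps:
$k = 4$
$p{\left(c,t \right)} = -496$ ($p{\left(c,t \right)} = - \frac{124}{\frac{1}{4}} = - 124 \frac{1}{\frac{1}{4}} = \left(-124\right) 4 = -496$)
$\left(18811 + \left(\left(-2523 + b\right) - 15617\right)\right) \left(p{\left(134,-159 \right)} + 27810\right) = \left(18811 - 19999\right) \left(-496 + 27810\right) = \left(18811 - 19999\right) 27314 = \left(-1188\right) 27314 = -32449032$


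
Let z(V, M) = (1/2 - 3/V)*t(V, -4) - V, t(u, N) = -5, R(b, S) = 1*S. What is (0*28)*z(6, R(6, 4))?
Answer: 0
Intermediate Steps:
R(b, S) = S
z(V, M) = -5/2 - V + 15/V (z(V, M) = (1/2 - 3/V)*(-5) - V = (-5/2 + 15/V) - V = -5/2 - V + 15/V)
(0*28)*z(6, R(6, 4)) = (0*28)*(-5/2 - 1*6 + 15/6) = 0*(-5/2 - 6 + 15*(1/6)) = 0*(-5/2 - 6 + 5/2) = 0*(-6) = 0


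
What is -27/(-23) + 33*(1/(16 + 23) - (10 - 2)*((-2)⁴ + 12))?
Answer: -2209604/299 ≈ -7390.0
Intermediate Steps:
-27/(-23) + 33*(1/(16 + 23) - (10 - 2)*((-2)⁴ + 12)) = -27*(-1/23) + 33*(1/39 - 8*(16 + 12)) = 27/23 + 33*(1/39 - 8*28) = 27/23 + 33*(1/39 - 1*224) = 27/23 + 33*(1/39 - 224) = 27/23 + 33*(-8735/39) = 27/23 - 96085/13 = -2209604/299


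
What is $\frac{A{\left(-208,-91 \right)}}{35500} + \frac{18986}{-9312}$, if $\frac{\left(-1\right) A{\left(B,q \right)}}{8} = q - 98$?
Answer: $- \frac{82490407}{41322000} \approx -1.9963$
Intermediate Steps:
$A{\left(B,q \right)} = 784 - 8 q$ ($A{\left(B,q \right)} = - 8 \left(q - 98\right) = - 8 \left(-98 + q\right) = 784 - 8 q$)
$\frac{A{\left(-208,-91 \right)}}{35500} + \frac{18986}{-9312} = \frac{784 - -728}{35500} + \frac{18986}{-9312} = \left(784 + 728\right) \frac{1}{35500} + 18986 \left(- \frac{1}{9312}\right) = 1512 \cdot \frac{1}{35500} - \frac{9493}{4656} = \frac{378}{8875} - \frac{9493}{4656} = - \frac{82490407}{41322000}$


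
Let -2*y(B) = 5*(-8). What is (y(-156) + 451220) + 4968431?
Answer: 5419671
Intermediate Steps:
y(B) = 20 (y(B) = -5*(-8)/2 = -1/2*(-40) = 20)
(y(-156) + 451220) + 4968431 = (20 + 451220) + 4968431 = 451240 + 4968431 = 5419671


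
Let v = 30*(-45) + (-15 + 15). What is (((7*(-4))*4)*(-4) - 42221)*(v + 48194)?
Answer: -1956814412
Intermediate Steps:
v = -1350 (v = -1350 + 0 = -1350)
(((7*(-4))*4)*(-4) - 42221)*(v + 48194) = (((7*(-4))*4)*(-4) - 42221)*(-1350 + 48194) = (-28*4*(-4) - 42221)*46844 = (-112*(-4) - 42221)*46844 = (448 - 42221)*46844 = -41773*46844 = -1956814412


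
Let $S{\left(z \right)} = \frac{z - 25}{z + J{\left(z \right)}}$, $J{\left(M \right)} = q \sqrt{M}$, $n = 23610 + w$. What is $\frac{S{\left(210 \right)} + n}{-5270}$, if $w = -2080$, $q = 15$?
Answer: $- \frac{64553}{15810} - \frac{37 \sqrt{210}}{221340} \approx -4.0855$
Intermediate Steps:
$n = 21530$ ($n = 23610 - 2080 = 21530$)
$J{\left(M \right)} = 15 \sqrt{M}$
$S{\left(z \right)} = \frac{-25 + z}{z + 15 \sqrt{z}}$ ($S{\left(z \right)} = \frac{z - 25}{z + 15 \sqrt{z}} = \frac{-25 + z}{z + 15 \sqrt{z}}$)
$\frac{S{\left(210 \right)} + n}{-5270} = \frac{\frac{-25 + 210}{210 + 15 \sqrt{210}} + 21530}{-5270} = \left(\frac{1}{210 + 15 \sqrt{210}} \cdot 185 + 21530\right) \left(- \frac{1}{5270}\right) = \left(\frac{185}{210 + 15 \sqrt{210}} + 21530\right) \left(- \frac{1}{5270}\right) = \left(21530 + \frac{185}{210 + 15 \sqrt{210}}\right) \left(- \frac{1}{5270}\right) = - \frac{2153}{527} - \frac{37}{1054 \left(210 + 15 \sqrt{210}\right)}$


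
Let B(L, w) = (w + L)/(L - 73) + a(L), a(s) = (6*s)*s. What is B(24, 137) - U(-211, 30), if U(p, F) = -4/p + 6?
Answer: 5090769/1477 ≈ 3446.7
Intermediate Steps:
a(s) = 6*s**2
U(p, F) = 6 - 4/p (U(p, F) = -4/p + 6 = 6 - 4/p)
B(L, w) = 6*L**2 + (L + w)/(-73 + L) (B(L, w) = (w + L)/(L - 73) + 6*L**2 = (L + w)/(-73 + L) + 6*L**2 = 6*L**2 + (L + w)/(-73 + L))
B(24, 137) - U(-211, 30) = (24 + 137 - 438*24**2 + 6*24**3)/(-73 + 24) - (6 - 4/(-211)) = (24 + 137 - 438*576 + 6*13824)/(-49) - (6 - 4*(-1/211)) = -(24 + 137 - 252288 + 82944)/49 - (6 + 4/211) = -1/49*(-169183) - 1*1270/211 = 24169/7 - 1270/211 = 5090769/1477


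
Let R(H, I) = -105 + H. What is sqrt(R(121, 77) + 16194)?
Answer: sqrt(16210) ≈ 127.32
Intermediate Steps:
sqrt(R(121, 77) + 16194) = sqrt((-105 + 121) + 16194) = sqrt(16 + 16194) = sqrt(16210)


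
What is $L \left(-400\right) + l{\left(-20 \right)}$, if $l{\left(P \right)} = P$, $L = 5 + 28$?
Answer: $-13220$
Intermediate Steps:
$L = 33$
$L \left(-400\right) + l{\left(-20 \right)} = 33 \left(-400\right) - 20 = -13200 - 20 = -13220$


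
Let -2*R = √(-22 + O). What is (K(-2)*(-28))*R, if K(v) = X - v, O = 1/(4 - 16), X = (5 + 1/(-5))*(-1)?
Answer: -98*I*√795/15 ≈ -184.21*I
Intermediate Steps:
X = -24/5 (X = (5 - ⅕)*(-1) = (24/5)*(-1) = -24/5 ≈ -4.8000)
O = -1/12 (O = 1/(-12) = -1/12 ≈ -0.083333)
K(v) = -24/5 - v
R = -I*√795/12 (R = -√(-22 - 1/12)/2 = -I*√795/12 ≈ -2.3496*I)
(K(-2)*(-28))*R = ((-24/5 - 1*(-2))*(-28))*(-I*√795/12) = ((-24/5 + 2)*(-28))*(-I*√795/12) = (-14/5*(-28))*(-I*√795/12) = 392*(-I*√795/12)/5 = -98*I*√795/15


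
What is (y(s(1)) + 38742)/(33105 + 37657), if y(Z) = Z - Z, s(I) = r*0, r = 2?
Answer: 19371/35381 ≈ 0.54750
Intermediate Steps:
s(I) = 0 (s(I) = 2*0 = 0)
y(Z) = 0
(y(s(1)) + 38742)/(33105 + 37657) = (0 + 38742)/(33105 + 37657) = 38742/70762 = 38742*(1/70762) = 19371/35381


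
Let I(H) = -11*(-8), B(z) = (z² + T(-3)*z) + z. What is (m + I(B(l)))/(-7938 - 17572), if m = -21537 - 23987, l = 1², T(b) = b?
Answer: 22718/12755 ≈ 1.7811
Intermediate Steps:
l = 1
m = -45524
B(z) = z² - 2*z (B(z) = (z² - 3*z) + z = z² - 2*z)
I(H) = 88
(m + I(B(l)))/(-7938 - 17572) = (-45524 + 88)/(-7938 - 17572) = -45436/(-25510) = -45436*(-1/25510) = 22718/12755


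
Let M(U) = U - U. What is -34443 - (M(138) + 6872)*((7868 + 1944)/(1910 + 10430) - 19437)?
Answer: 411943618769/3085 ≈ 1.3353e+8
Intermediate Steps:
M(U) = 0
-34443 - (M(138) + 6872)*((7868 + 1944)/(1910 + 10430) - 19437) = -34443 - (0 + 6872)*((7868 + 1944)/(1910 + 10430) - 19437) = -34443 - 6872*(9812/12340 - 19437) = -34443 - 6872*(9812*(1/12340) - 19437) = -34443 - 6872*(2453/3085 - 19437) = -34443 - 6872*(-59960692)/3085 = -34443 - 1*(-412049875424/3085) = -34443 + 412049875424/3085 = 411943618769/3085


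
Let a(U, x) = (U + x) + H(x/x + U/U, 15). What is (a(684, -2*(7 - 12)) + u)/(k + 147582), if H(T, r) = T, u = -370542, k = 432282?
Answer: -61641/96644 ≈ -0.63782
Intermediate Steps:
a(U, x) = 2 + U + x (a(U, x) = (U + x) + (x/x + U/U) = (U + x) + (1 + 1) = (U + x) + 2 = 2 + U + x)
(a(684, -2*(7 - 12)) + u)/(k + 147582) = ((2 + 684 - 2*(7 - 12)) - 370542)/(432282 + 147582) = ((2 + 684 - 2*(-5)) - 370542)/579864 = ((2 + 684 + 10) - 370542)*(1/579864) = (696 - 370542)*(1/579864) = -369846*1/579864 = -61641/96644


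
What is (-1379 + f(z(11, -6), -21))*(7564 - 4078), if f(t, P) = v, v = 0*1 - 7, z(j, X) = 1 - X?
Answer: -4831596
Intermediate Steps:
v = -7 (v = 0 - 7 = -7)
f(t, P) = -7
(-1379 + f(z(11, -6), -21))*(7564 - 4078) = (-1379 - 7)*(7564 - 4078) = -1386*3486 = -4831596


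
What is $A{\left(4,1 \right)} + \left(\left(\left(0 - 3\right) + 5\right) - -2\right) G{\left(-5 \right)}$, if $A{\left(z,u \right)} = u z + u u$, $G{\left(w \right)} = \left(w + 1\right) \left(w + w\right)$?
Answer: $165$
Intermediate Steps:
$G{\left(w \right)} = 2 w \left(1 + w\right)$ ($G{\left(w \right)} = \left(1 + w\right) 2 w = 2 w \left(1 + w\right)$)
$A{\left(z,u \right)} = u^{2} + u z$ ($A{\left(z,u \right)} = u z + u^{2} = u^{2} + u z$)
$A{\left(4,1 \right)} + \left(\left(\left(0 - 3\right) + 5\right) - -2\right) G{\left(-5 \right)} = 1 \left(1 + 4\right) + \left(\left(\left(0 - 3\right) + 5\right) - -2\right) 2 \left(-5\right) \left(1 - 5\right) = 1 \cdot 5 + \left(\left(-3 + 5\right) + 2\right) 2 \left(-5\right) \left(-4\right) = 5 + \left(2 + 2\right) 40 = 5 + 4 \cdot 40 = 5 + 160 = 165$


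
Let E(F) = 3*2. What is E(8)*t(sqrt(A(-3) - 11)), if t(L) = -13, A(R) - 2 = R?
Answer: -78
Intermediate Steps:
A(R) = 2 + R
E(F) = 6
E(8)*t(sqrt(A(-3) - 11)) = 6*(-13) = -78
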